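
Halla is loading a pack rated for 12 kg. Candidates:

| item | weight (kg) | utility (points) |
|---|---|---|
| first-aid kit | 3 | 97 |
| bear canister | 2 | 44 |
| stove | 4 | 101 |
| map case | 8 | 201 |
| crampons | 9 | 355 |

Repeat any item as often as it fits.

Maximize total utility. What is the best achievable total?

452

Best packing: first-aid kit + crampons — 12 kg, 452 total.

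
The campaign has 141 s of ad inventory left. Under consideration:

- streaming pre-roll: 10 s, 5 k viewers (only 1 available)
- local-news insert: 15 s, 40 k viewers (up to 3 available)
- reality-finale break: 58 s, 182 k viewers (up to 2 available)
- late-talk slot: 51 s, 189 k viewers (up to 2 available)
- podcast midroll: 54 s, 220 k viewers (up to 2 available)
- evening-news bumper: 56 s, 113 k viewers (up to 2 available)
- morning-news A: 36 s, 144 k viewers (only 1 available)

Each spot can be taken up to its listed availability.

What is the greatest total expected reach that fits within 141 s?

553

Density check — podcast midroll 4.07, morning-news A 4.00, late-talk slot 3.71 are the best per s.
Taking the top-ratio spots first gives 2×local-news insert + 2×podcast midroll for 520 (138 s).
Dropping 2×local-news insert and podcast midroll frees 84 s; slotting in late-talk slot + morning-news A (87 s) lifts the total to 553 at 141 s.
No other feasible combination exceeds 553.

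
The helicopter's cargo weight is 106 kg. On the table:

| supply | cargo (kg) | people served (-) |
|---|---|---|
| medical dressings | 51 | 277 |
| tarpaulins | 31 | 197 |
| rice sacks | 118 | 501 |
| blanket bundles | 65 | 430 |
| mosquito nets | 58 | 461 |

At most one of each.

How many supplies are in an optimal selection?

2

Optimal total is 658.
One optimal bundle: tarpaulins + mosquito nets (89 kg).
All optima have 2 supplies.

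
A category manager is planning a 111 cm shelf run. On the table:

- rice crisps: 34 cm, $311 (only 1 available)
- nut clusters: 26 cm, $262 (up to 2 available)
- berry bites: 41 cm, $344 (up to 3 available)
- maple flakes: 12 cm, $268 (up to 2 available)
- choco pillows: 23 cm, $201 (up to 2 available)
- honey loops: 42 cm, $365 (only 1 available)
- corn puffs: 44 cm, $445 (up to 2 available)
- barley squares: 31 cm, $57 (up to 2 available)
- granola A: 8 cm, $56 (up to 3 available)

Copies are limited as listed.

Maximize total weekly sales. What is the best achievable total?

A density-first pass picks nut clusters + 2×maple flakes + corn puffs + 2×granola A — 1355 at 110 cm.
Dropping corn puffs and 2×granola A frees 60 cm; slotting in rice crisps + nut clusters (60 cm) lifts the total to 1371 at 110 cm.

1371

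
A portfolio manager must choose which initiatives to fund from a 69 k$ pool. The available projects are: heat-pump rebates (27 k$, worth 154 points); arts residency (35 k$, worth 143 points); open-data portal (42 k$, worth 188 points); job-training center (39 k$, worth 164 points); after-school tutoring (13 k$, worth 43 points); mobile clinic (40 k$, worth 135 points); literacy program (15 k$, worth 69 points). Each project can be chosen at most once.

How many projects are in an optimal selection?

2

The maximum projected impact within 69 k$ is 342.
One optimal bundle: heat-pump rebates + open-data portal (69 k$).
Every optimal selection uses 2 projects.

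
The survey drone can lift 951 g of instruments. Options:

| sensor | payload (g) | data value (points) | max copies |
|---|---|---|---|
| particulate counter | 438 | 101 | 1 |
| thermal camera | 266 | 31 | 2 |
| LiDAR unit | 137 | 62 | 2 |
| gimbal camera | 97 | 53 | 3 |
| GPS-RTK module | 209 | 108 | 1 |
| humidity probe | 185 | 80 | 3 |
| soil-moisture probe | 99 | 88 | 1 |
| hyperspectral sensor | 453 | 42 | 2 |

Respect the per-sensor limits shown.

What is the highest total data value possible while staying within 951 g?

497

By data value per g: soil-moisture probe 0.89, gimbal camera 0.55, GPS-RTK module 0.52 lead.
Filling by ratio: 2×LiDAR unit + 3×gimbal camera + GPS-RTK module + soil-moisture probe for 479, with 78 g left unused.
Dropping LiDAR unit frees 137 g; slotting in humidity probe (185 g) lifts the total to 497 at 921 g.
Every other selection either busts 951 g or exceeds an availability limit or fails to beat 497.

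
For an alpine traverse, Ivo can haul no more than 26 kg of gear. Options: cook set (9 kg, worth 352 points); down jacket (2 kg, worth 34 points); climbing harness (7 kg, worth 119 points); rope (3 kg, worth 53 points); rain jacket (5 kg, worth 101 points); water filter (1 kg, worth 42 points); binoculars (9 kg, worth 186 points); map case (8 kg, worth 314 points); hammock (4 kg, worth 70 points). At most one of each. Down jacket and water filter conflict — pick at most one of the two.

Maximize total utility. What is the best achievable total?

862

Density check — water filter 42.00, map case 39.25, cook set 39.11 are the best per kg.
The ratio ordering already packs tightly: cook set + rope + rain jacket + water filter + map case, 26 kg, 862.
The closest alternative, cook set + binoculars + map case, reaches only 852.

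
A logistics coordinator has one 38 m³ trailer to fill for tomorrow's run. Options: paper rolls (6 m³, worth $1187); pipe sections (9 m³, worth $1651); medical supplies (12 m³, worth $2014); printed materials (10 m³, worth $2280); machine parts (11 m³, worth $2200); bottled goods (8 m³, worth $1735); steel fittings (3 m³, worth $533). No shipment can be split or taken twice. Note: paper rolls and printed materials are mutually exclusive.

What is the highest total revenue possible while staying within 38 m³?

7866

Taking pipe sections + printed materials + machine parts + bottled goods: 38 m³ used, 7866 in revenue.
Nothing else feasible within 38 m³ beats 7866.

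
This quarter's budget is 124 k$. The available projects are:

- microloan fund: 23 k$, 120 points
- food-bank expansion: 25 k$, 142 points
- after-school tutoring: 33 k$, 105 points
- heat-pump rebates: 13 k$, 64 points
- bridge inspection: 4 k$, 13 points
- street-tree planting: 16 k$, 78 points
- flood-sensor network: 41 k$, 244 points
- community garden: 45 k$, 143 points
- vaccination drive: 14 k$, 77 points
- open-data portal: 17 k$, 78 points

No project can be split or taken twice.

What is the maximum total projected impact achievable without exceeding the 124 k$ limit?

Ranking by ratio (projected impact/k$): flood-sensor network 5.95, food-bank expansion 5.68, vaccination drive 5.50, microloan fund 5.22.
Greedy by ratio would take microloan fund + food-bank expansion + heat-pump rebates + bridge inspection + flood-sensor network + vaccination drive: 120 k$ used, total 660.
Replace heat-pump rebates with street-tree planting: the trade gains 14 net, giving 674 at 123 k$.
The spare 1 k$ is too small for any remaining project, and no exchange beats 674.

674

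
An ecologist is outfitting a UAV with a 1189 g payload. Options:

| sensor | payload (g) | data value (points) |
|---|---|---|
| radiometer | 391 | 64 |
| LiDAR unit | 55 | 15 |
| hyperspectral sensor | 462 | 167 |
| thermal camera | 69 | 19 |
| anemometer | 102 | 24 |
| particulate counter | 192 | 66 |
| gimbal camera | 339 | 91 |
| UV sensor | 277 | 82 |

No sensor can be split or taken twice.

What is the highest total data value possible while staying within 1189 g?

Ranking by ratio (data value/g): hyperspectral sensor 0.36, particulate counter 0.34, UV sensor 0.30.
The ratio ordering already packs tightly: LiDAR unit + hyperspectral sensor + thermal camera + anemometer + particulate counter + UV sensor, 1157 g, 373.
No other feasible combination exceeds 373.

373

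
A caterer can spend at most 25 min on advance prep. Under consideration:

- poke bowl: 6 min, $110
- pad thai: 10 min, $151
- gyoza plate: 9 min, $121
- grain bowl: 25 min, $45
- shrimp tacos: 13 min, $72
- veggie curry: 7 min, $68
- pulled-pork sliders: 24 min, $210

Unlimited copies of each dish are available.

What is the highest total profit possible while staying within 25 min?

The ratio ordering already packs tightly: 4×poke bowl, 24 min, 440.

440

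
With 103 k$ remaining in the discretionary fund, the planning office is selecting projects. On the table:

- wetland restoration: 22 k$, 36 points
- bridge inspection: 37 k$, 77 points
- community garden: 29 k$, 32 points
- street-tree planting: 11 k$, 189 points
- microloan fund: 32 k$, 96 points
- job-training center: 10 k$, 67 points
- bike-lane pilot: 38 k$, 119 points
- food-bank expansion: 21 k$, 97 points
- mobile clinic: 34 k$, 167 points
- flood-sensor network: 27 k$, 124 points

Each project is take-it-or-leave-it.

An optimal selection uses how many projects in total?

Optimal total is 644.
street-tree planting + job-training center + food-bank expansion + mobile clinic + flood-sensor network hits 644 at 103 k$.
Every optimal selection uses 5 projects.

5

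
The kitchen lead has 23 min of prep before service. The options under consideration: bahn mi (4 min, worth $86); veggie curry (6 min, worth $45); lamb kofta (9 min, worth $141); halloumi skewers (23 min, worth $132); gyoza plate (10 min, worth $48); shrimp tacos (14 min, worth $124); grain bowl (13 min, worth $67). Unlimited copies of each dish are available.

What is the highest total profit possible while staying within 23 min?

430

Ranking by ratio (profit/min): bahn mi 21.50, lamb kofta 15.67, shrimp tacos 8.86.
5×bahn mi uses 20 of the 23 min and totals 430.
Every other selection either busts 23 min or fails to beat 430.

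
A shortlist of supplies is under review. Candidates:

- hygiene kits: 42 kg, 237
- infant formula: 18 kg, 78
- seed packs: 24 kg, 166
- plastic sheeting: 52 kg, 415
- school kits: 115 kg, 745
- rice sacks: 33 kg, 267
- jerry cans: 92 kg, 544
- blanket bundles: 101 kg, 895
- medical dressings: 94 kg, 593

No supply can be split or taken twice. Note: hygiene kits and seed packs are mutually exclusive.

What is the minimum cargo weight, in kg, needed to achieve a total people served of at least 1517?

Look for the lowest-cargo combination reaching 1517.
plastic sheeting + rice sacks + blanket bundles reaches 1577 using 186 kg.
Below 186 kg the best achievable stays under 1517.

186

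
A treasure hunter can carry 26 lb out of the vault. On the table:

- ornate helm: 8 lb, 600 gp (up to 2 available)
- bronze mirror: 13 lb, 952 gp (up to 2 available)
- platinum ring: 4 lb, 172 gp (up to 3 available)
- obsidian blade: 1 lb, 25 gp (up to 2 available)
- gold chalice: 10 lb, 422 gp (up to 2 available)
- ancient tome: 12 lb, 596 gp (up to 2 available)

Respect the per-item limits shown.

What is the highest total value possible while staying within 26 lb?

1904

Greedy by ratio would take 2×ornate helm + 2×platinum ring + 2×obsidian blade: 26 lb used, total 1594.
Dropping 2×ornate helm and 2×platinum ring and 2×obsidian blade frees 26 lb; slotting in 2×bronze mirror (26 lb) lifts the total to 1904 at 26 lb.
No other feasible combination exceeds 1904.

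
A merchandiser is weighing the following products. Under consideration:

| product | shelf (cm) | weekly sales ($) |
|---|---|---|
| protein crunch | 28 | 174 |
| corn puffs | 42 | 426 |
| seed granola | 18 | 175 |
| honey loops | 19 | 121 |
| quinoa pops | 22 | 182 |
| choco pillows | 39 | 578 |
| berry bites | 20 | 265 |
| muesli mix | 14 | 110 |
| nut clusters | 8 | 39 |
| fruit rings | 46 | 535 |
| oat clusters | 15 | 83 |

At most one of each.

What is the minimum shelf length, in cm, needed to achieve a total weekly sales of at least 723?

57

Need the lightest bundle worth ≥ 723.
seed granola + choco pillows: 753 weekly sales at 57 cm.
No combination under 57 cm hits 723.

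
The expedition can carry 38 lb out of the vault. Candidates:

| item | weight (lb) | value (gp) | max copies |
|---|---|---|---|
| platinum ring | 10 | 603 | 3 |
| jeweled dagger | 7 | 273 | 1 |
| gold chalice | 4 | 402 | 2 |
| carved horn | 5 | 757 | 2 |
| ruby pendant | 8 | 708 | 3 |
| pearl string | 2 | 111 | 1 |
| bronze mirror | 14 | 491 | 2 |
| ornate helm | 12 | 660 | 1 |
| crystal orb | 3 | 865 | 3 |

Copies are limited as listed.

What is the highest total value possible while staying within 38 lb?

5732

Ranking by ratio (value/lb): crystal orb 288.33, carved horn 151.40, gold chalice 100.50, ruby pendant 88.50.
2×gold chalice + 2×carved horn + ruby pendant + pearl string + 3×crystal orb uses 37 of the 38 lb and totals 5732.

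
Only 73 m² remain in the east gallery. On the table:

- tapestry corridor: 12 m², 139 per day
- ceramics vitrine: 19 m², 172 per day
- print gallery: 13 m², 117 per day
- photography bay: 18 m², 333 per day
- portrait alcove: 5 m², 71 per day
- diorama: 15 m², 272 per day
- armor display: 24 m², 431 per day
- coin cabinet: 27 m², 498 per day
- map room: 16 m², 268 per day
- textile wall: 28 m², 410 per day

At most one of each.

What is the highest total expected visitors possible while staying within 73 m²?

By expected visitors per m²: photography bay 18.50, coin cabinet 18.44, diorama 18.13 lead.
Filling by ratio: photography bay + portrait alcove + diorama + coin cabinet for 1174, with 8 m² left unused.
Dropping portrait alcove and coin cabinet frees 32 m²; slotting in armor display + map room (40 m²) lifts the total to 1304 at 73 m².
Every other selection either busts 73 m² or fails to beat 1304.

1304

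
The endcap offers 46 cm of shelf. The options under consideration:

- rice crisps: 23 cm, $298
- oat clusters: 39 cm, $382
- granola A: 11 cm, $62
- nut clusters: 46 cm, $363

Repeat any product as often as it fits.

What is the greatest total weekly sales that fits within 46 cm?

Ranking by ratio (weekly sales/cm): rice crisps 12.96, oat clusters 9.79, nut clusters 7.89, granola A 5.64.
2×rice crisps uses 46 of the 46 cm and totals 596.
That's the maximum — no swap from here does better than 596.

596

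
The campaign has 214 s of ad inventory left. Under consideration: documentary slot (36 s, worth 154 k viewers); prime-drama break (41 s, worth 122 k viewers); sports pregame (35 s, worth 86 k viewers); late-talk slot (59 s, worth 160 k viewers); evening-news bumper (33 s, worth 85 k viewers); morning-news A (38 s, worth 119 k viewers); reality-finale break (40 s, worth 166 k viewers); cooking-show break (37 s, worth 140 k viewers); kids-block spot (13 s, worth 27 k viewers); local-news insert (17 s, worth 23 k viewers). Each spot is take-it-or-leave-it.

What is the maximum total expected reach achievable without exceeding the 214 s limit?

742

Density check — documentary slot 4.28, reality-finale break 4.15, cooking-show break 3.78, morning-news A 3.13 are the best per s.
Filling by ratio: documentary slot + prime-drama break + morning-news A + reality-finale break + cooking-show break + kids-block spot for 728, with 9 s left unused.
The 51 s tied up in morning-news A and kids-block spot is better spent on late-talk slot — total rises to 742 (213 s).
No other feasible combination exceeds 742.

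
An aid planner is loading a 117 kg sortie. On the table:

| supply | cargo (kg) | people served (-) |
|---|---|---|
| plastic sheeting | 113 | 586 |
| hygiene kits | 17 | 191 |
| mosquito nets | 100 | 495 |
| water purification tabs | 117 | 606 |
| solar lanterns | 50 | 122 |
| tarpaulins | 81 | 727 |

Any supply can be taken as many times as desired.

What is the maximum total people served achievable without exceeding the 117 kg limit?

1146

The ratio ordering already packs tightly: 6×hygiene kits, 102 kg, 1146.
The spare 15 kg is too small for any remaining supply, and no exchange beats 1146.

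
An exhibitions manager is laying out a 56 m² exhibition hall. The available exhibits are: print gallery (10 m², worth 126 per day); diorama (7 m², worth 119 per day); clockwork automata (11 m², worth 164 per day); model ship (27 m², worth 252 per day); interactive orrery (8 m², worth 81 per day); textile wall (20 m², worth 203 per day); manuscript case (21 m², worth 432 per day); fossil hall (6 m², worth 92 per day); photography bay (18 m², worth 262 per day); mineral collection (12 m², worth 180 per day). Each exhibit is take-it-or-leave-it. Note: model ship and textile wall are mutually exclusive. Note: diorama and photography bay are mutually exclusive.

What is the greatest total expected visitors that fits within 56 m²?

Density check — manuscript case 20.57, diorama 17.00, fossil hall 15.33 are the best per m².
A density-first pass picks print gallery + diorama + manuscript case + fossil hall + mineral collection — 949 at 56 m².
A better packing is clockwork automata + manuscript case + fossil hall + photography bay: 56 m², total 950.

950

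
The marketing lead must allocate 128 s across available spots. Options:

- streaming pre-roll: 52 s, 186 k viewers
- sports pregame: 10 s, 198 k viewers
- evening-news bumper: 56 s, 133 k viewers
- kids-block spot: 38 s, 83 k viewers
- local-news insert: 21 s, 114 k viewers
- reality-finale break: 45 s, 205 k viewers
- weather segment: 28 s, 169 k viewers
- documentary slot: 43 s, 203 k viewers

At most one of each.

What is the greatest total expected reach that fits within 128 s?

775

A density-first pass picks sports pregame + local-news insert + weather segment + documentary slot — 684 at 102 s.
Dropping local-news insert frees 21 s; slotting in reality-finale break (45 s) lifts the total to 775 at 126 s.
Runner-up sports pregame + local-news insert + reality-finale break + documentary slot tops out at 720.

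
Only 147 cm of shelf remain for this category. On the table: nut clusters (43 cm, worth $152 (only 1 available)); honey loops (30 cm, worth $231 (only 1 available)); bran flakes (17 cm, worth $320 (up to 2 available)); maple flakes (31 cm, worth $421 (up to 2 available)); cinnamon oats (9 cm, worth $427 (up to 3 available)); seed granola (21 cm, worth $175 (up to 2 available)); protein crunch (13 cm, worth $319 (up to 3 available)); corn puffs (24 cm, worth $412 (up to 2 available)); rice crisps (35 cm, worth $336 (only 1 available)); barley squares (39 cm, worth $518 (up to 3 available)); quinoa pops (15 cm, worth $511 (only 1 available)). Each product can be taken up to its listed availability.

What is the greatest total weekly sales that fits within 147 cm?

3893

Ranking by ratio (weekly sales/cm): cinnamon oats 47.44, quinoa pops 34.07, protein crunch 24.54.
The ratio heuristic lands on 2×bran flakes + 3×cinnamon oats + 3×protein crunch + corn puffs + quinoa pops (3801) but leaves 8 cm idle.
Dropping bran flakes frees 17 cm; slotting in corn puffs (24 cm) lifts the total to 3893 at 146 cm.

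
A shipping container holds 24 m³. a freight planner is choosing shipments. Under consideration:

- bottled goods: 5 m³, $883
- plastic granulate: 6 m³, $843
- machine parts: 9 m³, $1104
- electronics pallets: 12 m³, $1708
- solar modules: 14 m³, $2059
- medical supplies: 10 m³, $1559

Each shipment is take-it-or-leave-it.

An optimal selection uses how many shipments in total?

Optimal total is 3618.
For example solar modules + medical supplies achieves it, using 24 m³.
All optima have 2 shipments.

2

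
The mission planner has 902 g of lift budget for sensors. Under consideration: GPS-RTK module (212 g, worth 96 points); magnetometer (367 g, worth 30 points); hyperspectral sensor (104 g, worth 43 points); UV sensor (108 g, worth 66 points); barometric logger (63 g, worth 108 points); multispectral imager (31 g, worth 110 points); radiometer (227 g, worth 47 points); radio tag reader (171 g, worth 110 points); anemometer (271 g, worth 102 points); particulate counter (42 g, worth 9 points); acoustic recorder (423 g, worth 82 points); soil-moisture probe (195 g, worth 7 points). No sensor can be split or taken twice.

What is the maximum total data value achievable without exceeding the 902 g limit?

601

Density check — multispectral imager 3.55, barometric logger 1.71, radio tag reader 0.64, UV sensor 0.61 are the best per g.
A density-first pass picks GPS-RTK module + hyperspectral sensor + UV sensor + barometric logger + multispectral imager + radio tag reader + particulate counter — 542 at 731 g.
Dropping hyperspectral sensor frees 104 g; slotting in anemometer (271 g) lifts the total to 601 at 898 g.
Runner-up GPS-RTK module + UV sensor + barometric logger + multispectral imager + radio tag reader + anemometer tops out at 592.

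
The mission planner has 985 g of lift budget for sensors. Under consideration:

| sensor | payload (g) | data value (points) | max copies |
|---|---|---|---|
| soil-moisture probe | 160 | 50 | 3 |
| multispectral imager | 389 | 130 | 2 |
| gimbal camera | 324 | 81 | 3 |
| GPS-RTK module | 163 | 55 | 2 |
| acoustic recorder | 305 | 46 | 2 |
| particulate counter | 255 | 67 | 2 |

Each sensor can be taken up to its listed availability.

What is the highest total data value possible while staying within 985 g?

315

Filling by ratio: soil-moisture probe + multispectral imager + 2×GPS-RTK module for 290, with 110 g left unused.
The 323 g tied up in soil-moisture probe and GPS-RTK module is better spent on multispectral imager — total rises to 315 (941 g).
Every other selection either busts 985 g or exceeds an availability limit or fails to beat 315.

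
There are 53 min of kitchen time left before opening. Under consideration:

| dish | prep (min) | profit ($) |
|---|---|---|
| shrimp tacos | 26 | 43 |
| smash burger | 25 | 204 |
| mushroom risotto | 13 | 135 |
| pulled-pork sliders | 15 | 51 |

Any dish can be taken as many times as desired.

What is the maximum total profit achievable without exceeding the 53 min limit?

4×mushroom risotto uses 52 of the 53 min and totals 540.
Every other selection either busts 53 min or fails to beat 540.

540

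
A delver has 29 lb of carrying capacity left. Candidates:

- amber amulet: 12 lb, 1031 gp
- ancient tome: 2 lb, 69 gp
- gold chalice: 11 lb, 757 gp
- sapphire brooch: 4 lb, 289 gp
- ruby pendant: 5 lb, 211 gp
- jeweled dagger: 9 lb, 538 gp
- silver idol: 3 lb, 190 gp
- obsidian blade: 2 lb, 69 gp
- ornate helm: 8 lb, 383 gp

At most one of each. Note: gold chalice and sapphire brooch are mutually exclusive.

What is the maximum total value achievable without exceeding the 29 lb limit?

2048

Best packing: amber amulet + sapphire brooch + jeweled dagger + silver idol — 28 lb, 2048 total.
An exhaustive check of the 512 subsets confirms 2048.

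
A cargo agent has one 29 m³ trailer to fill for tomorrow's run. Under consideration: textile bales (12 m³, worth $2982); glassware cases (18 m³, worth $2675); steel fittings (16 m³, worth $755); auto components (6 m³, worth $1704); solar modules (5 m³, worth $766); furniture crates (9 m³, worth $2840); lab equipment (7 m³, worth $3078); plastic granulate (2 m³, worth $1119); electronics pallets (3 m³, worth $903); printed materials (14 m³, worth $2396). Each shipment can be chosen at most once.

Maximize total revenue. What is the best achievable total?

Auto components + furniture crates + lab equipment + plastic granulate + electronics pallets uses 27 of the 29 m³ and totals 9644.
An exhaustive check of the 1024 subsets confirms 9644.

9644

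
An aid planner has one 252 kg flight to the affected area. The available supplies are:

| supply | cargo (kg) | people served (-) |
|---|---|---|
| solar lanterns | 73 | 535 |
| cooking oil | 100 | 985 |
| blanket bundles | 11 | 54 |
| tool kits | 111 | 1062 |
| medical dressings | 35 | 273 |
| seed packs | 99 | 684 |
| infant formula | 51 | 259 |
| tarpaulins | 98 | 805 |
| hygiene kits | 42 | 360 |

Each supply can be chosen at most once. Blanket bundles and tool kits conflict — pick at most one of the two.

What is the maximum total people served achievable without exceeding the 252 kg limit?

By people served per kg: cooking oil 9.85, tool kits 9.57, hygiene kits 8.57, tarpaulins 8.21 lead.
Best packing: cooking oil + tool kits + medical dressings — 246 kg, 2320 total.

2320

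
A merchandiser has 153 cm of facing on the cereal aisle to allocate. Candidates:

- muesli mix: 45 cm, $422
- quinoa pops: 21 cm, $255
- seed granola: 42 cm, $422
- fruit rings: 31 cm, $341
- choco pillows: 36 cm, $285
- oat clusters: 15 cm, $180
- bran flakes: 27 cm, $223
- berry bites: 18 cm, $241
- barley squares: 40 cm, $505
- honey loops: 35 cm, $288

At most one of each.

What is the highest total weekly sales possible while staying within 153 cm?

Greedy by ratio would take quinoa pops + fruit rings + oat clusters + bran flakes + berry bites + barley squares: 152 cm used, total 1745.
Replace oat clusters and bran flakes with seed granola: the trade gains 19 net, giving 1764 at 152 cm.
Next best is quinoa pops + fruit rings + oat clusters + bran flakes + berry bites + barley squares at 1745 (152 cm) — short by 19.

1764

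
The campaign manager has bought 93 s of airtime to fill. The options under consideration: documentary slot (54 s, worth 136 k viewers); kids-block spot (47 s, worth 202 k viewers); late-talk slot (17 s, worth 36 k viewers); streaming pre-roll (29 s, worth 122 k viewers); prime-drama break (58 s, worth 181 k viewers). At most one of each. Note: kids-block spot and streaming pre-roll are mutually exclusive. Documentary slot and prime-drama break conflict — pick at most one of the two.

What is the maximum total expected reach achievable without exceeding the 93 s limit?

Density check — kids-block spot 4.30, streaming pre-roll 4.21, prime-drama break 3.12 are the best per s.
Best packing: streaming pre-roll + prime-drama break — 87 s, 303 total.

303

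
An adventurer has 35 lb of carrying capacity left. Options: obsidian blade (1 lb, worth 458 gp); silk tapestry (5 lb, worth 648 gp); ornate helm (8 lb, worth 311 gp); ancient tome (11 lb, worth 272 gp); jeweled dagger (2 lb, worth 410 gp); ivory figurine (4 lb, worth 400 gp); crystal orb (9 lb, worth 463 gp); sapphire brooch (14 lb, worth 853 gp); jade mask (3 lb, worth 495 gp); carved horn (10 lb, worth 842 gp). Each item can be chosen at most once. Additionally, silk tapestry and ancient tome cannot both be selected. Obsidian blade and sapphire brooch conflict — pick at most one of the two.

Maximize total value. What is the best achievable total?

3716

Taking obsidian blade + silk tapestry + jeweled dagger + ivory figurine + crystal orb + jade mask + carved horn: 34 lb used, 3716 in value.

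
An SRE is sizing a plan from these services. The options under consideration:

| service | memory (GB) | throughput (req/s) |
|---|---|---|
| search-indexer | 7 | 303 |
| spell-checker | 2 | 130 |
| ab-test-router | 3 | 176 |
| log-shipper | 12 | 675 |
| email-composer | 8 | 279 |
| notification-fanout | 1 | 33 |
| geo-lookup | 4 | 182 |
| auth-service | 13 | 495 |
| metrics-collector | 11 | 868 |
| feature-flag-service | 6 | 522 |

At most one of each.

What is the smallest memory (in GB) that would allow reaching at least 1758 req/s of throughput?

Minimise GB subject to total throughput ≥ 1758.
ab-test-router + notification-fanout + geo-lookup + metrics-collector + feature-flag-service reaches 1781 using 25 GB.
Any bundle with less than 25 GB falls short of 1758.

25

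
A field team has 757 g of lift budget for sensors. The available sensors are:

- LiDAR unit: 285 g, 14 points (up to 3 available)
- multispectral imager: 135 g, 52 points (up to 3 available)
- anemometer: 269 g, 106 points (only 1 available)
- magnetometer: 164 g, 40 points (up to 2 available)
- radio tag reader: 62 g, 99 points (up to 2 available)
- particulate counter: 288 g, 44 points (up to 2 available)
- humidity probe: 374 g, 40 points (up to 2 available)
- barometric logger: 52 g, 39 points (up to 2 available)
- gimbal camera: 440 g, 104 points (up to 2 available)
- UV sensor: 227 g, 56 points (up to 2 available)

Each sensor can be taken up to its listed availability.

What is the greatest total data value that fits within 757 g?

A density-first pass picks multispectral imager + anemometer + 2×radio tag reader + 2×barometric logger — 434 at 632 g.
The 52 g tied up in barometric logger is better spent on multispectral imager — total rises to 447 (715 g).

447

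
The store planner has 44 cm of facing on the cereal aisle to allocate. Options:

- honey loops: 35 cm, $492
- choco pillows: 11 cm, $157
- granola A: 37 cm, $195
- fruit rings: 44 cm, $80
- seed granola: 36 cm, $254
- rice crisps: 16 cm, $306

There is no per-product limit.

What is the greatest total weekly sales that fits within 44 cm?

Best packing: choco pillows + 2×rice crisps — 43 cm, 769 total.
Every other selection either busts 44 cm or fails to beat 769.

769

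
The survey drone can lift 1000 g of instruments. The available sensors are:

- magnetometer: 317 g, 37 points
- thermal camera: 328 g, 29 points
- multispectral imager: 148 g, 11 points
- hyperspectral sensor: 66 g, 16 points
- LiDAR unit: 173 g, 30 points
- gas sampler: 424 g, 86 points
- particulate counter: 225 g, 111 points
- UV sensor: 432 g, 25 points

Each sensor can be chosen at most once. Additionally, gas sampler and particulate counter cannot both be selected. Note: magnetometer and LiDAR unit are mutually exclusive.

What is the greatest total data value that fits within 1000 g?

197

Thermal camera + multispectral imager + hyperspectral sensor + LiDAR unit + particulate counter uses 940 of the 1000 g and totals 197.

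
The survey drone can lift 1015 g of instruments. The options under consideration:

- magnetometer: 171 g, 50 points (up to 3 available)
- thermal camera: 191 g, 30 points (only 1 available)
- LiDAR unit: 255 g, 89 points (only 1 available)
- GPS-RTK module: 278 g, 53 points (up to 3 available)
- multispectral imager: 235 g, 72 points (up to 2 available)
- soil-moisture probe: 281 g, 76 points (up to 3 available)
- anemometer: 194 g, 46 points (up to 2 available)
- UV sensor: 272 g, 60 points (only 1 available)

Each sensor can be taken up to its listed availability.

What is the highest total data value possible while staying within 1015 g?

A density-first pass picks magnetometer + LiDAR unit + 2×multispectral imager — 283 at 896 g.
Replace multispectral imager with 2×magnetometer: the trade gains 28 net, giving 311 at 1003 g.
Nothing else within 1015 g beats 311.

311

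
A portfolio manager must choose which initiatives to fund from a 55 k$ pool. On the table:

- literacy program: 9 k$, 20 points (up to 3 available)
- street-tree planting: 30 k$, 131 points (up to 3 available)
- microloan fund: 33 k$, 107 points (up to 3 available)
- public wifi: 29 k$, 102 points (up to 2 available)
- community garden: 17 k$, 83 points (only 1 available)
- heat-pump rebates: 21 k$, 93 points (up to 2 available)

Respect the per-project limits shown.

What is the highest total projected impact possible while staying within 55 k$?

Greedy by ratio would take literacy program + community garden + heat-pump rebates: 47 k$ used, total 196.
The 26 k$ tied up in literacy program and community garden is better spent on street-tree planting — total rises to 224 (51 k$).
That's the maximum — no swap from here does better than 224.

224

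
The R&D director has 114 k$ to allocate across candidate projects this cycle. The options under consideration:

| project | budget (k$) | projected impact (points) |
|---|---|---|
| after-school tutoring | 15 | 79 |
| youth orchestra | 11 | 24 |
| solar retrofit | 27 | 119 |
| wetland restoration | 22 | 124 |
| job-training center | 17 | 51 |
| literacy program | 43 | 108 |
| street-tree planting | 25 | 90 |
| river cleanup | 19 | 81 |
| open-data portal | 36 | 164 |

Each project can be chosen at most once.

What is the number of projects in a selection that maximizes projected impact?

Best achievable projected impact is 510.
after-school tutoring + youth orchestra + solar retrofit + wetland restoration + open-data portal hits 510 at 111 k$.
All optima have 5 projects.

5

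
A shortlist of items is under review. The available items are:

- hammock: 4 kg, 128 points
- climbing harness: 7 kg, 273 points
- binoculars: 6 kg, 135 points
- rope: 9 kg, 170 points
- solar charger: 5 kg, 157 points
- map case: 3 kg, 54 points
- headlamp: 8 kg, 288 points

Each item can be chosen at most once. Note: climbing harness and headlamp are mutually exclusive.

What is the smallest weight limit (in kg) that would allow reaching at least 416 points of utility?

Minimise kg subject to total utility ≥ 416.
climbing harness + solar charger: 430 utility at 12 kg.
No combination under 12 kg hits 416.

12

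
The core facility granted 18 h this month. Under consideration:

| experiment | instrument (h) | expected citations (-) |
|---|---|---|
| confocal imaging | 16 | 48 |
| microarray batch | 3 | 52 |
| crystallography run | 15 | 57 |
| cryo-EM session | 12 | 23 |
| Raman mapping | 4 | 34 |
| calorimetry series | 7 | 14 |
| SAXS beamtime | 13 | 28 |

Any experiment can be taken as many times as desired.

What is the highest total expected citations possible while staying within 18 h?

312

Density check — microarray batch 17.33, Raman mapping 8.50, crystallography run 3.80 are the best per h.
Best packing: 6×microarray batch — 18 h, 312 total.
No other feasible combination exceeds 312.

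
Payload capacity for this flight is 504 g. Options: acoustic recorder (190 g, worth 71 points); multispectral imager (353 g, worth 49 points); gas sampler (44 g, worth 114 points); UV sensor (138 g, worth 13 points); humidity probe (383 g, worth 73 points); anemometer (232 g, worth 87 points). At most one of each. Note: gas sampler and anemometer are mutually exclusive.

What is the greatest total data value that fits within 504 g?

198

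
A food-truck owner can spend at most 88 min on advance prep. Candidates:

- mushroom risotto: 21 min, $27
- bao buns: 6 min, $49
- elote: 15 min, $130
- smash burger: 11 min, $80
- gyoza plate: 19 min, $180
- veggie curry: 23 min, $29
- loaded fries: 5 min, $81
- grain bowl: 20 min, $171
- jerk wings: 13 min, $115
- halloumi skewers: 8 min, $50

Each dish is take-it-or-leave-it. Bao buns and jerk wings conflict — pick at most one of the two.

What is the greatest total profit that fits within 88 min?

757

Taking elote + smash burger + gyoza plate + loaded fries + grain bowl + jerk wings: 83 min used, 757 in profit.
Nothing else feasible within 88 min beats 757.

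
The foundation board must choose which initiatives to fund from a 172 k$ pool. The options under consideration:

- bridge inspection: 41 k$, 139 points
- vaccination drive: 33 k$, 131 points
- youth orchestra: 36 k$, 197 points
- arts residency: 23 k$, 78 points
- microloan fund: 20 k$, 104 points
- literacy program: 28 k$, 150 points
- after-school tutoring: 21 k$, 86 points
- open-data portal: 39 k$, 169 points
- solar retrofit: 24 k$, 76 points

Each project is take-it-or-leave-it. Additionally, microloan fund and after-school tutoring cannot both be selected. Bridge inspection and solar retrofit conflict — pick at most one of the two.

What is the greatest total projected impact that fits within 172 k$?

774

Taking youth orchestra + arts residency + microloan fund + literacy program + open-data portal + solar retrofit: 170 k$ used, 774 in projected impact.
Runner-up bridge inspection + youth orchestra + microloan fund + literacy program + open-data portal tops out at 759.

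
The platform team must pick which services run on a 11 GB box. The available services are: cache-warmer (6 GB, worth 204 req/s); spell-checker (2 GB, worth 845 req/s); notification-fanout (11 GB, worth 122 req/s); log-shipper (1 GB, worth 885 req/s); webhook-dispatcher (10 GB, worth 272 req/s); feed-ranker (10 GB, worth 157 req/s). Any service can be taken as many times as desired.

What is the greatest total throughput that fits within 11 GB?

By throughput per GB: log-shipper 885.00, spell-checker 422.50, cache-warmer 34.00 lead.
11×log-shipper uses 11 of the 11 GB and totals 9735.
That's the maximum — no swap from here does better than 9735.

9735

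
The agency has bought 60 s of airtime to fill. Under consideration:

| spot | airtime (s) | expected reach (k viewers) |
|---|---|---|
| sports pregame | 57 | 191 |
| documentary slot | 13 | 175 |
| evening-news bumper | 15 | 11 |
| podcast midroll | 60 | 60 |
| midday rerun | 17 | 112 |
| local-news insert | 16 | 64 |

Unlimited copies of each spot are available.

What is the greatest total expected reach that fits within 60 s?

700

Taking 4×documentary slot: 52 s used, 700 in expected reach.
That's the maximum — no swap from here does better than 700.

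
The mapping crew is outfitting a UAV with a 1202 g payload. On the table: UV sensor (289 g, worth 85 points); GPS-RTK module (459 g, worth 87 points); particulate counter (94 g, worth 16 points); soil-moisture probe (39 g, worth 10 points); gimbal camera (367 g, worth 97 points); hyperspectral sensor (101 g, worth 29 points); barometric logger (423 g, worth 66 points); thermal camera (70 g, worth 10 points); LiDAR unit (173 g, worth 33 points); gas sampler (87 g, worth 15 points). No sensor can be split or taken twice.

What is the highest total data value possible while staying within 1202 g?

285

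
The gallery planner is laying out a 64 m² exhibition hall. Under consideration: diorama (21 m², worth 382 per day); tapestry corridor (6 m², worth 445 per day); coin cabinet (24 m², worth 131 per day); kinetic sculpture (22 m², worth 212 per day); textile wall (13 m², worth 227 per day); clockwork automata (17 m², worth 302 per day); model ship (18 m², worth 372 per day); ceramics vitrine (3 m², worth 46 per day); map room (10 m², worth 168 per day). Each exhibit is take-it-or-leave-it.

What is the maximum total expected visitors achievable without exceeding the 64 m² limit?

1514

Ranking by ratio (expected visitors/m²): tapestry corridor 74.17, model ship 20.67, diorama 18.19.
Taking the top-ratio exhibits first gives diorama + tapestry corridor + clockwork automata + model ship for 1501 (62 m²).
The 21 m² tied up in diorama is better spent on textile wall + map room — total rises to 1514 (64 m²).
An exhaustive check of the 512 subsets confirms 1514.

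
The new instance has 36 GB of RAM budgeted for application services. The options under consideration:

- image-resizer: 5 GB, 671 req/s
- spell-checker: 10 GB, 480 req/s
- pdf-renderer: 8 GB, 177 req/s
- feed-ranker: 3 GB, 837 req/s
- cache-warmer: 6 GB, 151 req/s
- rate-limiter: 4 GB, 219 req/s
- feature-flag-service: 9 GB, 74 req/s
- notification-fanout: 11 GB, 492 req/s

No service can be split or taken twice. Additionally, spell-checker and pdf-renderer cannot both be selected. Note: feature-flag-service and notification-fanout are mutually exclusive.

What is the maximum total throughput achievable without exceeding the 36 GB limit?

2699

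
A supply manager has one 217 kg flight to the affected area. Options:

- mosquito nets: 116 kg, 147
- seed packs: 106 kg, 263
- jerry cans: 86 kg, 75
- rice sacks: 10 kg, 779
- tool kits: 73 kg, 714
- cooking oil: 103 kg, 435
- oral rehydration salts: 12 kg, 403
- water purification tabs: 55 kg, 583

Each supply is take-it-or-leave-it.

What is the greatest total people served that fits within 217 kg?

2479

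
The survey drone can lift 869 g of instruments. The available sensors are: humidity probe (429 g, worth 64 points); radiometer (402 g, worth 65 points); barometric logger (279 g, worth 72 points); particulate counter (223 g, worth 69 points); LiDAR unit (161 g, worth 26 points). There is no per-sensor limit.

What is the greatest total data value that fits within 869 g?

233

By data value per g: particulate counter 0.31, barometric logger 0.26, radiometer 0.16 lead.
3×particulate counter + LiDAR unit uses 830 of the 869 g and totals 233.
Nothing else within 869 g beats 233.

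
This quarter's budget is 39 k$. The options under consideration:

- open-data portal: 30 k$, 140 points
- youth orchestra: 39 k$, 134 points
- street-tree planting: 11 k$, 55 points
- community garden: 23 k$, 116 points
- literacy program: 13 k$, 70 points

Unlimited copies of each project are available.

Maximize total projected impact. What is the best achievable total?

210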